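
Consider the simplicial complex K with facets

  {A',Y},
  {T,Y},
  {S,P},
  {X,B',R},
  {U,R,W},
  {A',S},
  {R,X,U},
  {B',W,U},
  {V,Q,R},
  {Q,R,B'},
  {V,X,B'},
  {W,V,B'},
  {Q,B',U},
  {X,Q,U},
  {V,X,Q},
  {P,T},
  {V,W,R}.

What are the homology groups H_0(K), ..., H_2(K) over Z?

H_0 ≅ Z^2,  H_1 ≅ Z ⊕ Z/2Z,  H_2 = 0.

Order the vertices as P < Q < R < S < T < U < V < W < X < Y < A' < B'. Listing each simplex with vertices in this order, K has dimension 2 with simplices:

  0-simplices (12): [P], [Q], [R], [S], [T], [U], [V], [W], [X], [Y], [A'], [B']
  1-simplices (23): (23 of them)
  2-simplices (12): [Q,R,V], [Q,R,B'], [Q,U,X], [Q,U,B'], [Q,V,X], [R,U,W], [R,U,X], [R,V,W], [R,X,B'], [U,W,B'], [V,W,B'], [V,X,B']

so the chain groups are C_0 ≅ Z^12, C_1 ≅ Z^23, C_2 ≅ Z^12.

∂_1: C_1 → C_0 maps an edge to its endpoints' difference, ∂[p,q] = q − p. For instance
  ∂[Q,R] = [R] − [Q].
The resulting 12×23 matrix has rank 10, and its Smith normal form has invariant factors (1,1,1,1,1,1,1,1,1,1).

∂_2: C_2 → C_1 sends each 2-simplex [p,q,r] to [q,r] − [p,r] + [p,q]. For instance
  ∂[R,U,W] = [U,W] − [R,W] + [R,U],
  ∂[Q,R,B'] = [R,B'] − [Q,B'] + [Q,R].
As a 23×12 matrix over Z this has rank 12, with invariant factors (1,1,1,1,1,1,1,1,1,1,1,2).

Computing H_k = (kernel of ∂_k) / (image of ∂_{k+1}):

  H_0: rank C_0 − rank ∂_1 = 12 − 10 = 2, and the invariant factors of ∂_1 are all 1, so H_0 = Z^2.
  H_1: rank ker ∂_1 − rank ∂_2 = (23 − 10) − 12 = 1, and ∂_2 has invariant factor 2 > 1, so H_1 = Z ⊕ Z/2Z.
  H_2: rank ker ∂_2 − rank ∂_3 = (12 − 12) − 0 = 0, and there is no ∂_3, so H_2 = 0.

As a check, the Euler characteristic is 12 − 23 + 12 = 1, which agrees with 2 − 1 + 0 = 1.
(K is a triangulation of the disjoint union of the real projective plane RP^2 and the circle S^1.)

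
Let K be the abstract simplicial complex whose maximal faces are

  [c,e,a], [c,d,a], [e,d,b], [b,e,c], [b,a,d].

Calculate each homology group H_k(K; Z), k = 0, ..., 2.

H_0 = Z,  H_1 = Z,  H_2 = 0.

We work with the vertex ordering a < b < c < d < e. The simplices of K, each written with vertices in increasing order, are:

  0-simplices (5): a, b, c, d, e
  1-simplices (10): ab, ac, ad, ae, bc, bd, be, cd, ce, de
  2-simplices (5): abd, acd, ace, bce, bde

Hence C_0 ≅ Z^5, C_1 ≅ Z^10, C_2 ≅ Z^5.

Boundary ∂_1: C_1 → C_0 maps an edge to its endpoints' difference, ∂[p,q] = q − p. For instance
  ∂be = e − b.
This gives a 5×10 integer matrix of rank 4; reducing to Smith normal form yields diagonal entries (1,1,1,1).

Boundary ∂_2: C_2 → C_1 acts by ∂[p,q,r] = [q,r] − [p,r] + [p,q]. For instance
  ∂ace = ce − ae + ac,
  ∂abd = bd − ad + ab.
The resulting 10×5 matrix has rank 5, and its Smith normal form has invariant factors (1,1,1,1,1).

Reading off H_k = ker ∂_k / im ∂_{k+1}:

  H_0: rank C_0 − rank ∂_1 = 5 − 4 = 1, and the invariant factors of ∂_1 are all 1, so H_0 ≅ Z.
  H_1: rank ker ∂_1 − rank ∂_2 = (10 − 4) − 5 = 1, and the invariant factors of ∂_2 are all 1, so H_1 ≅ Z.
  H_2: rank ker ∂_2 − rank ∂_3 = (5 − 5) − 0 = 0, and there is no ∂_3, so H_2 ≅ 0.

As a check, the Euler characteristic is 5 − 10 + 5 = 0, which agrees with 1 − 1 + 0 = 0.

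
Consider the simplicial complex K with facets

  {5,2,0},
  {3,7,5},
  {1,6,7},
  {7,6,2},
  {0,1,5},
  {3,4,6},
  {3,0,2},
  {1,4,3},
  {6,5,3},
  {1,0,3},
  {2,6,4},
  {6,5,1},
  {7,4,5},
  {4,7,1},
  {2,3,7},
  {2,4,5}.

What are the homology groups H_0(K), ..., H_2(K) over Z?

H_0 ≅ Z,  H_1 ≅ Z^2,  H_2 ≅ Z.

Take the total order 0 < 1 < 2 < 3 < 4 < 5 < 6 < 7 on the vertex set. Then K (dimension 2) consists of the simplices:

  0-simplices (8): [0], [1], [2], [3], [4], [5], [6], [7]
  1-simplices (24): (24 of them)
  2-simplices (16): [0,1,3], [0,1,5], [0,2,3], [0,2,5], [1,3,4], [1,4,7], [1,5,6], [1,6,7], [2,3,7], [2,4,5], [2,4,6], [2,6,7], [3,4,6], [3,5,6], [3,5,7], [4,5,7]

Hence C_0 ≅ Z^8, C_1 ≅ Z^24, C_2 ≅ Z^16.

Boundary ∂_1: C_1 → C_0 is given by ∂[p,q] = [q] − [p].
As a 8×24 matrix over Z this has rank 7, with invariant factors (1,1,1,1,1,1,1).

Boundary ∂_2: C_2 → C_1 acts by ∂[p,q,r] = [q,r] − [p,r] + [p,q]. For instance
  ∂[3,5,6] = [5,6] − [3,6] + [3,5],
  ∂[0,2,5] = [2,5] − [0,5] + [0,2].
The 24×16 boundary matrix has rank 15 and Smith normal form diag(1,1,1,1,1,1,1,1,1,1,1,1,1,1,1).

Now H_k = ker ∂_k / im ∂_{k+1}, so:

  H_0: rank C_0 − rank ∂_1 = 8 − 7 = 1, and the invariant factors of ∂_1 are all 1, so H_0 ≅ Z.
  H_1: rank ker ∂_1 − rank ∂_2 = (24 − 7) − 15 = 2, and the invariant factors of ∂_2 are all 1, so H_1 ≅ Z^2.
  H_2: rank ker ∂_2 − rank ∂_3 = (16 − 15) − 0 = 1, and there is no ∂_3, so H_2 ≅ Z.

As a check, the Euler characteristic is 8 − 24 + 16 = 0, which agrees with 1 − 2 + 1 = 0.
(K is a triangulation of the torus T^2.)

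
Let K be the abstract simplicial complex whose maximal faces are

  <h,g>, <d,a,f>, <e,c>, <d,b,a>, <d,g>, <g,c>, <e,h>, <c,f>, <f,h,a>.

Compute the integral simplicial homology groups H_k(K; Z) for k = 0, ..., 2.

Take the total order a < b < c < d < e < f < g < h on the vertex set. Then K (dimension 2) consists of the simplices:

  0-simplices (8): a, b, c, d, e, f, g, h
  1-simplices (13): ab, ad, af, ah, bd, ce, cf, cg, df, dg, eh, fh, gh
  2-simplices (3): abd, adf, afh

Hence C_0 ≅ Z^8, C_1 ≅ Z^13, C_2 ≅ Z^3.

∂_1: C_1 → C_0 maps an edge to its endpoints' difference, ∂[p,q] = q − p. For instance
  ∂ab = b − a.
As a 8×13 matrix over Z this has rank 7, with invariant factors (1,1,1,1,1,1,1).

∂_2: C_2 → C_1 acts by ∂[p,q,r] = [q,r] − [p,r] + [p,q]. For instance
  ∂adf = df − af + ad,
  ∂afh = fh − ah + af.
The resulting 13×3 matrix has rank 3, and its Smith normal form has invariant factors (1,1,1).

Reading off H_k = ker ∂_k / im ∂_{k+1}:

  H_0: rank C_0 − rank ∂_1 = 8 − 7 = 1, and the invariant factors of ∂_1 are all 1, so H_0 ≅ Z.
  H_1: rank ker ∂_1 − rank ∂_2 = (13 − 7) − 3 = 3, and the invariant factors of ∂_2 are all 1, so H_1 ≅ Z^3.
  H_2: rank ker ∂_2 − rank ∂_3 = (3 − 3) − 0 = 0, and there is no ∂_3, so H_2 ≅ 0.

H_0 ≅ Z,  H_1 ≅ Z^3,  H_2 = 0.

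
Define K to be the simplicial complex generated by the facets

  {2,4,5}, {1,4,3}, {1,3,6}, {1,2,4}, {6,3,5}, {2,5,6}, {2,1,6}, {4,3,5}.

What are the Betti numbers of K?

K has 6 vertices, 12 edges, 8 triangles.
rank ∂_0 = 0, rank ∂_1 = 5 ⇒ b_0 = 6 − 0 − 5 = 1; all invariant factors of ∂_1 are 1 so no torsion. So H_0 = Z.
rank ∂_1 = 5, rank ∂_2 = 7 ⇒ b_1 = 12 − 5 − 7 = 0; all invariant factors of ∂_2 are 1 so no torsion. So H_1 = 0.
rank ∂_2 = 7, rank ∂_3 = 0 ⇒ b_2 = 8 − 7 − 0 = 1. So H_2 = Z.

b_0 = 1, b_1 = 0, b_2 = 1.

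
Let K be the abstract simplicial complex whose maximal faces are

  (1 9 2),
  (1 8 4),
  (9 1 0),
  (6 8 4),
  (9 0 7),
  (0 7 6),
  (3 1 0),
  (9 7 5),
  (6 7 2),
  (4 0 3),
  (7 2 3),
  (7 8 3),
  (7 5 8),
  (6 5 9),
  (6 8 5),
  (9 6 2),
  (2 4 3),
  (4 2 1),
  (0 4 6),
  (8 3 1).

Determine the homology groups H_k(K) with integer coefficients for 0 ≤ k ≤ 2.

H_0 ≅ Z,  H_1 ≅ Z ⊕ Z/2,  H_2 = 0.

Take the total order 0 < 1 < 2 < 3 < 4 < 5 < 6 < 7 < 8 < 9 on the vertex set. Then K (dimension 2) consists of the simplices:

  0-simplices (10): [0], [1], [2], [3], [4], [5], [6], [7], [8], [9]
  1-simplices (30): (30 of them)
  2-simplices (20): (20 of them)

Hence C_0 ≅ Z^10, C_1 ≅ Z^30, C_2 ≅ Z^20.

∂_1: C_1 → C_0 is given by ∂[p,q] = [q] − [p]. For instance
  ∂[5,9] = [9] − [5].
The 10×30 boundary matrix has rank 9 and Smith normal form diag(1,1,1,1,1,1,1,1,1).

∂_2: C_2 → C_1 maps a triangle to the signed sum of its edges. For instance
  ∂[1,3,8] = [3,8] − [1,8] + [1,3],
  ∂[5,6,8] = [6,8] − [5,8] + [5,6].
The resulting 30×20 matrix has rank 20, and its Smith normal form has invariant factors (1,1,1,1,1,1,1,1,1,1,1,1,1,1,1,1,1,1,1,2).

Computing H_k = (kernel of ∂_k) / (image of ∂_{k+1}):

  H_0: rank C_0 − rank ∂_1 = 10 − 9 = 1, and the invariant factors of ∂_1 are all 1, so H_0 = Z.
  H_1: rank ker ∂_1 − rank ∂_2 = (30 − 9) − 20 = 1, and ∂_2 has invariant factor 2 > 1, so H_1 = Z ⊕ Z/2.
  H_2: rank ker ∂_2 − rank ∂_3 = (20 − 20) − 0 = 0, and there is no ∂_3, so H_2 = 0.

(K is a triangulation of the Klein bottle.)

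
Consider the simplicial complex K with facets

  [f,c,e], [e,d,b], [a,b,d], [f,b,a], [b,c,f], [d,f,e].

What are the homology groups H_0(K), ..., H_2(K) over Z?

Order the vertices as a < b < c < d < e < f. Listing each simplex with vertices in this order, K has dimension 2 with simplices:

  0-simplices (6): a, b, c, d, e, f
  1-simplices (12): ab, ad, af, bc, bd, be, bf, ce, cf, de, df, ef
  2-simplices (6): abd, abf, bcf, bde, cef, def

Hence C_0 ≅ Z^6, C_1 ≅ Z^12, C_2 ≅ Z^6.

∂_1: C_1 → C_0 maps an edge to its endpoints' difference, ∂[p,q] = q − p.
The 6×12 boundary matrix has rank 5 and Smith normal form diag(1,1,1,1,1).

The boundary map ∂_2: C_2 → C_1 sends each 2-simplex [p,q,r] to [q,r] − [p,r] + [p,q]. For instance
  ∂bcf = cf − bf + bc,
  ∂cef = ef − cf + ce.
The 12×6 boundary matrix has rank 6 and Smith normal form diag(1,1,1,1,1,1).

Now H_k = ker ∂_k / im ∂_{k+1}, so:

  H_0: rank C_0 − rank ∂_1 = 6 − 5 = 1, and the invariant factors of ∂_1 are all 1, so H_0 = Z.
  H_1: rank ker ∂_1 − rank ∂_2 = (12 − 5) − 6 = 1, and the invariant factors of ∂_2 are all 1, so H_1 = Z.
  H_2: rank ker ∂_2 − rank ∂_3 = (6 − 6) − 0 = 0, and there is no ∂_3, so H_2 = 0.

(K is a triangulation of the cylinder S^1 x I.)

H_0 = Z,  H_1 = Z,  H_2 = 0.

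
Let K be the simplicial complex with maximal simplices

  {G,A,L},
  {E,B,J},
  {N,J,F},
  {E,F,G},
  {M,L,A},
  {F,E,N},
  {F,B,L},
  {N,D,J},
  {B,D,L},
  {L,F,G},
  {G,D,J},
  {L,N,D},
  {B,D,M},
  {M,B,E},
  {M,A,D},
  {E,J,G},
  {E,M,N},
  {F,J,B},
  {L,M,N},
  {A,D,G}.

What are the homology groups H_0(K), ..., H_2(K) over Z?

Order the vertices as A < B < D < E < F < G < J < L < M < N. Listing each simplex with vertices in this order, K has dimension 2 with simplices:

  0-simplices (10): A, B, D, E, F, G, J, L, M, N
  1-simplices (30): AD, AG, AL, AM, BD, BE, BF, BJ, BL, BM, DG, DJ, DL, DM, DN, EF, EG, EJ, EM, EN, FG, FJ, FL, FN, GJ, GL, JN, LM, LN, MN
  2-simplices (20): ADG, ADM, AGL, ALM, BDL, BDM, BEJ, BEM, BFJ, BFL, DGJ, DJN, DLN, EFG, EFN, EGJ, EMN, FGL, FJN, LMN

so the chain groups are C_0 ≅ Z^10, C_1 ≅ Z^30, C_2 ≅ Z^20.

∂_1: C_1 → C_0 maps an edge to its endpoints' difference, ∂[p,q] = q − p. For instance
  ∂AM = M − A.
As a 10×30 matrix over Z this has rank 9, with invariant factors (1,1,1,1,1,1,1,1,1).

The boundary map ∂_2: C_2 → C_1 maps a triangle to the signed sum of its edges. For instance
  ∂EFG = FG − EG + EF,
  ∂FJN = JN − FN + FJ.
The 30×20 boundary matrix has rank 20 and Smith normal form diag(1,1,1,1,1,1,1,1,1,1,1,1,1,1,1,1,1,1,1,2).

Reading off H_k = ker ∂_k / im ∂_{k+1}:

  H_0: rank C_0 − rank ∂_1 = 10 − 9 = 1, and the invariant factors of ∂_1 are all 1, so H_0 = Z.
  H_1: rank ker ∂_1 − rank ∂_2 = (30 − 9) − 20 = 1, and ∂_2 has invariant factor 2 > 1, so H_1 = Z ⊕ Z/2.
  H_2: rank ker ∂_2 − rank ∂_3 = (20 − 20) − 0 = 0, and there is no ∂_3, so H_2 = 0.

(K is a triangulation of the Klein bottle.)

H_0 ≅ Z,  H_1 ≅ Z ⊕ Z/2,  H_2 = 0.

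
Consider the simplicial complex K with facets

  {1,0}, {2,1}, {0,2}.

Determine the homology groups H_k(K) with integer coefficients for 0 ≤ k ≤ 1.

H_0 = Z,  H_1 = Z.

Order the vertices as 0 < 1 < 2. Listing each simplex with vertices in this order, K has dimension 1 with simplices:

  0-simplices (3): [0], [1], [2]
  1-simplices (3): [0,1], [0,2], [1,2]

giving chain groups C_0 ≅ Z^3, C_1 ≅ Z^3.

Boundary ∂_1: C_1 → C_0 maps an edge to its endpoints' difference, ∂[p,q] = q − p. For instance
  ∂[0,2] = [2] − [0].
The 3×3 boundary matrix has rank 2 and Smith normal form diag(1,1).

Computing H_k = (kernel of ∂_k) / (image of ∂_{k+1}):

  H_0: rank C_0 − rank ∂_1 = 3 − 2 = 1, and the invariant factors of ∂_1 are all 1, so H_0 ≅ Z.
  H_1: rank ker ∂_1 − rank ∂_2 = (3 − 2) − 0 = 1, and there is no ∂_2, so H_1 ≅ Z.

As a check, the Euler characteristic is 3 − 3 = 0, which agrees with 1 − 1 = 0.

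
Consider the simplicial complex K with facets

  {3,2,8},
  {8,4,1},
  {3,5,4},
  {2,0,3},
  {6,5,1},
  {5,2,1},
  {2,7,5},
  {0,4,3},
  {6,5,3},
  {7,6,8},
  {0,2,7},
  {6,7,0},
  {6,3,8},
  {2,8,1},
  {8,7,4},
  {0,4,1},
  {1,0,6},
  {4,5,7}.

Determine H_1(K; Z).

K has 9 vertices, 27 edges, 18 triangles.
rank ∂_1 = 8, rank ∂_2 = 17 ⇒ b_1 = 27 − 8 − 17 = 2; all invariant factors of ∂_2 are 1 so no torsion. So H_1 ≅ Z^2.

H_1 = Z^2.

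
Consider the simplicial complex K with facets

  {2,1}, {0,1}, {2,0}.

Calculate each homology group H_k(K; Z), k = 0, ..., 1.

H_0 ≅ Z,  H_1 ≅ Z.

Order the vertices as 0 < 1 < 2. Listing each simplex with vertices in this order, K has dimension 1 with simplices:

  0-simplices (3): [0], [1], [2]
  1-simplices (3): [0,1], [0,2], [1,2]

so the chain groups are C_0 ≅ Z^3, C_1 ≅ Z^3.

The boundary map ∂_1: C_1 → C_0 sends each edge [p,q] (with p < q) to q − p. For instance
  ∂[0,1] = [1] − [0].
The resulting 3×3 matrix has rank 2, and its Smith normal form has invariant factors (1,1).

Reading off H_k = ker ∂_k / im ∂_{k+1}:

  H_0: rank C_0 − rank ∂_1 = 3 − 2 = 1, and the invariant factors of ∂_1 are all 1, so H_0 ≅ Z.
  H_1: rank ker ∂_1 − rank ∂_2 = (3 − 2) − 0 = 1, and there is no ∂_2, so H_1 ≅ Z.

(K is a triangulation of the circle S^1.)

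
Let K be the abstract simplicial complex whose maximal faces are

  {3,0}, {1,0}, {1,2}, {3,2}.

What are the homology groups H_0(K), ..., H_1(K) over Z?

Fix the vertex order 0 < 1 < 2 < 3 and write every simplex with vertices in increasing order. Then dim K = 1 and the simplices of K are:

  0-simplices (4): [0], [1], [2], [3]
  1-simplices (4): [0,1], [0,3], [1,2], [2,3]

so the chain groups are C_0 ≅ Z^4, C_1 ≅ Z^4.

Boundary ∂_1: C_1 → C_0 maps an edge to its endpoints' difference, ∂[p,q] = q − p. For instance
  ∂[0,3] = [3] − [0].
This gives a 4×4 integer matrix of rank 3; reducing to Smith normal form yields diagonal entries (1,1,1).

Now H_k = ker ∂_k / im ∂_{k+1}, so:

  H_0: rank C_0 − rank ∂_1 = 4 − 3 = 1, and the invariant factors of ∂_1 are all 1, so H_0 ≅ Z.
  H_1: rank ker ∂_1 − rank ∂_2 = (4 − 3) − 0 = 1, and there is no ∂_2, so H_1 ≅ Z.

H_0 ≅ Z,  H_1 ≅ Z.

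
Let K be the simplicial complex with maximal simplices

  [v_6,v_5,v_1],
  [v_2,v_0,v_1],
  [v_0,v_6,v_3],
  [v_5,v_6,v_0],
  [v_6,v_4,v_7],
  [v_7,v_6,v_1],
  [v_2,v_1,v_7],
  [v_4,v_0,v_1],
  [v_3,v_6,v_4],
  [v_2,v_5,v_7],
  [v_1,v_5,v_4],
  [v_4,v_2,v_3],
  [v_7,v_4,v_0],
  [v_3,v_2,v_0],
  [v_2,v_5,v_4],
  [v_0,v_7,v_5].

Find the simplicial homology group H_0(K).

Take the total order v_0 < v_1 < v_2 < v_3 < v_4 < v_5 < v_6 < v_7 on the vertex set. Then K (dimension 2) consists of the simplices:

  0-simplices (8): [v_0], [v_1], [v_2], [v_3], [v_4], [v_5], [v_6], [v_7]
  1-simplices (24): (24 of them)
  2-simplices (16): (16 of them)

Hence C_0 ≅ Z^8, C_1 ≅ Z^24, C_2 ≅ Z^16.

Boundary ∂_1: C_1 → C_0 maps an edge to its endpoints' difference, ∂[p,q] = q − p. For instance
  ∂[v_1,v_7] = [v_7] − [v_1].
This gives a 8×24 integer matrix of rank 7; reducing to Smith normal form yields diagonal entries (1,1,1,1,1,1,1).

The boundary map ∂_2: C_2 → C_1 acts by ∂[p,q,r] = [q,r] − [p,r] + [p,q]. For instance
  ∂[v_0,v_3,v_6] = [v_3,v_6] − [v_0,v_6] + [v_0,v_3],
  ∂[v_3,v_4,v_6] = [v_4,v_6] − [v_3,v_6] + [v_3,v_4].
The resulting 24×16 matrix has rank 15, and its Smith normal form has invariant factors (1,1,1,1,1,1,1,1,1,1,1,1,1,1,1).

Computing H_k = (kernel of ∂_k) / (image of ∂_{k+1}):

  H_0: rank C_0 − rank ∂_1 = 8 − 7 = 1, and the invariant factors of ∂_1 are all 1, so H_0 = Z.

(K is a triangulation of the torus T^2.)

H_0 ≅ Z.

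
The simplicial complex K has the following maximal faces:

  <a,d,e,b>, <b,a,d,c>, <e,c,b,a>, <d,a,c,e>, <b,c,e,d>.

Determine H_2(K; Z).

H_2 = 0.

Fix the vertex order a < b < c < d < e and write every simplex with vertices in increasing order. Then dim K = 3 and the simplices of K are:

  0-simplices (5): a, b, c, d, e
  1-simplices (10): ab, ac, ad, ae, bc, bd, be, cd, ce, de
  2-simplices (10): abc, abd, abe, acd, ace, ade, bcd, bce, bde, cde
  3-simplices (5): abcd, abce, abde, acde, bcde

Hence C_0 ≅ Z^5, C_1 ≅ Z^10, C_2 ≅ Z^10, C_3 ≅ Z^5.

Boundary ∂_1: C_1 → C_0 maps an edge to its endpoints' difference, ∂[p,q] = q − p. For instance
  ∂cd = d − c.
This gives a 5×10 integer matrix of rank 4; reducing to Smith normal form yields diagonal entries (1,1,1,1).

The boundary map ∂_2: C_2 → C_1 maps a triangle to the signed sum of its edges. For instance
  ∂cde = de − ce + cd,
  ∂acd = cd − ad + ac.
As a 10×10 matrix over Z this has rank 6, with invariant factors (1,1,1,1,1,1).

∂_3: C_3 → C_2 sends each 3-simplex σ to the alternating sum Σ_i (−1)^i (σ with its i-th vertex removed). For instance
  ∂bcde = cde − bde + bce − bcd,
  ∂abcd = bcd − acd + abd − abc.
The 10×5 boundary matrix has rank 4 and Smith normal form diag(1,1,1,1).

From H_k ≅ ker(∂_k) / im(∂_{k+1}) we obtain:

  H_2: rank ker ∂_2 − rank ∂_3 = (10 − 6) − 4 = 0, and the invariant factors of ∂_3 are all 1, so H_2 = 0.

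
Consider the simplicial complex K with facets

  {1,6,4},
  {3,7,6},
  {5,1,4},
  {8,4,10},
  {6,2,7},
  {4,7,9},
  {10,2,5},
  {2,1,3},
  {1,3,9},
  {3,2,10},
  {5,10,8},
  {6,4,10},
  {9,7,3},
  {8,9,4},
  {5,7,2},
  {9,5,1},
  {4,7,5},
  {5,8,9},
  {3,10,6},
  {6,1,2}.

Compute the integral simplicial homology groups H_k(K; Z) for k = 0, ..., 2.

H_0 ≅ Z,  H_1 ≅ Z ⊕ Z/2,  H_2 = 0.

Fix the vertex order 1 < 2 < 3 < 4 < 5 < 6 < 7 < 8 < 9 < 10 and write every simplex with vertices in increasing order. Then dim K = 2 and the simplices of K are:

  0-simplices (10): [1], [2], [3], [4], [5], [6], [7], [8], [9], [10]
  1-simplices (30): (30 of them)
  2-simplices (20): (20 of them)

Hence C_0 ≅ Z^10, C_1 ≅ Z^30, C_2 ≅ Z^20.

The boundary map ∂_1: C_1 → C_0 sends each edge [p,q] (with p < q) to q − p. For instance
  ∂[4,9] = [9] − [4].
As a 10×30 matrix over Z this has rank 9, with invariant factors (1,1,1,1,1,1,1,1,1).

∂_2: C_2 → C_1 acts by ∂[p,q,r] = [q,r] − [p,r] + [p,q]. For instance
  ∂[1,4,5] = [4,5] − [1,5] + [1,4],
  ∂[4,7,9] = [7,9] − [4,9] + [4,7].
This gives a 30×20 integer matrix of rank 20; reducing to Smith normal form yields diagonal entries (1,1,1,1,1,1,1,1,1,1,1,1,1,1,1,1,1,1,1,2).

Now H_k = ker ∂_k / im ∂_{k+1}, so:

  H_0: rank C_0 − rank ∂_1 = 10 − 9 = 1, and the invariant factors of ∂_1 are all 1, so H_0 ≅ Z.
  H_1: rank ker ∂_1 − rank ∂_2 = (30 − 9) − 20 = 1, and ∂_2 has invariant factor 2 > 1, so H_1 ≅ Z ⊕ Z/2.
  H_2: rank ker ∂_2 − rank ∂_3 = (20 − 20) − 0 = 0, and there is no ∂_3, so H_2 ≅ 0.

As a check, the Euler characteristic is 10 − 30 + 20 = 0, which agrees with 1 − 1 + 0 = 0.
(K is a triangulation of the Klein bottle.)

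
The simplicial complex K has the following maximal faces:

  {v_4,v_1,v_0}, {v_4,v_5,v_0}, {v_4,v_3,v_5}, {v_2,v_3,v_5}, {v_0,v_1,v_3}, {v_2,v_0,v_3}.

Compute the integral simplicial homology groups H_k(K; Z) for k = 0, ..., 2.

H_0 = Z,  H_1 = Z,  H_2 = 0.

Fix the vertex order v_0 < v_1 < v_2 < v_3 < v_4 < v_5 and write every simplex with vertices in increasing order. Then dim K = 2 and the simplices of K are:

  0-simplices (6): [v_0], [v_1], [v_2], [v_3], [v_4], [v_5]
  1-simplices (12): [v_0,v_1], [v_0,v_2], [v_0,v_3], [v_0,v_4], [v_0,v_5], [v_1,v_3], [v_1,v_4], [v_2,v_3], [v_2,v_5], [v_3,v_4], [v_3,v_5], [v_4,v_5]
  2-simplices (6): [v_0,v_1,v_3], [v_0,v_1,v_4], [v_0,v_2,v_3], [v_0,v_4,v_5], [v_2,v_3,v_5], [v_3,v_4,v_5]

giving chain groups C_0 ≅ Z^6, C_1 ≅ Z^12, C_2 ≅ Z^6.

Boundary ∂_1: C_1 → C_0 is given by ∂[p,q] = [q] − [p]. For instance
  ∂[v_0,v_2] = [v_2] − [v_0].
The resulting 6×12 matrix has rank 5, and its Smith normal form has invariant factors (1,1,1,1,1).

∂_2: C_2 → C_1 acts by ∂[p,q,r] = [q,r] − [p,r] + [p,q]. For instance
  ∂[v_0,v_1,v_3] = [v_1,v_3] − [v_0,v_3] + [v_0,v_1],
  ∂[v_3,v_4,v_5] = [v_4,v_5] − [v_3,v_5] + [v_3,v_4].
As a 12×6 matrix over Z this has rank 6, with invariant factors (1,1,1,1,1,1).

Computing H_k = (kernel of ∂_k) / (image of ∂_{k+1}):

  H_0: rank C_0 − rank ∂_1 = 6 − 5 = 1, and the invariant factors of ∂_1 are all 1, so H_0 ≅ Z.
  H_1: rank ker ∂_1 − rank ∂_2 = (12 − 5) − 6 = 1, and the invariant factors of ∂_2 are all 1, so H_1 ≅ Z.
  H_2: rank ker ∂_2 − rank ∂_3 = (6 − 6) − 0 = 0, and there is no ∂_3, so H_2 ≅ 0.

(K is a triangulation of the cylinder S^1 x I.)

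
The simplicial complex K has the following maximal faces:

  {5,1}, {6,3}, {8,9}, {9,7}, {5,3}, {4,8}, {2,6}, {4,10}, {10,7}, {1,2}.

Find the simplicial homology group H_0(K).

H_0 ≅ Z^2.

Take the total order 1 < 2 < 3 < 4 < 5 < 6 < 7 < 8 < 9 < 10 on the vertex set. Then K (dimension 1) consists of the simplices:

  0-simplices (10): [1], [2], [3], [4], [5], [6], [7], [8], [9], [10]
  1-simplices (10): [1,2], [1,5], [2,6], [3,5], [3,6], [4,8], [4,10], [7,9], [7,10], [8,9]

giving chain groups C_0 ≅ Z^10, C_1 ≅ Z^10.

The boundary map ∂_1: C_1 → C_0 sends each edge [p,q] (with p < q) to q − p.
As a 10×10 matrix over Z this has rank 8, with invariant factors (1,1,1,1,1,1,1,1).

Now H_k = ker ∂_k / im ∂_{k+1}, so:

  H_0: rank C_0 − rank ∂_1 = 10 − 8 = 2, and the invariant factors of ∂_1 are all 1, so H_0 ≅ Z^2.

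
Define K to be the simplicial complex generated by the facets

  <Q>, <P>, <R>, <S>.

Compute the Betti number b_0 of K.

b_0 = 4.

Order the vertices as P < Q < R < S. Listing each simplex with vertices in this order, K has dimension 0 with simplices:

  0-simplices (4): P, Q, R, S

Hence C_0 ≅ Z^4.

Reading off H_k = ker ∂_k / im ∂_{k+1}:

  H_0: rank C_0 − rank ∂_1 = 4 − 0 = 4, and there is no ∂_1, so H_0 ≅ Z^4.

Hence the Betti numbers are b_0 = 4.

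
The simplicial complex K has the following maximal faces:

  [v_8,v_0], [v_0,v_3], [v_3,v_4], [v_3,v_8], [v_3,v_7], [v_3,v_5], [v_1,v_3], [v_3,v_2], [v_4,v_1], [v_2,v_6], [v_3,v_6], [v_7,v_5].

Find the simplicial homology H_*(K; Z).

Fix the vertex order v_0 < v_1 < v_2 < v_3 < v_4 < v_5 < v_6 < v_7 < v_8 and write every simplex with vertices in increasing order. Then dim K = 1 and the simplices of K are:

  0-simplices (9): [v_0], [v_1], [v_2], [v_3], [v_4], [v_5], [v_6], [v_7], [v_8]
  1-simplices (12): [v_0,v_3], [v_0,v_8], [v_1,v_3], [v_1,v_4], [v_2,v_3], [v_2,v_6], [v_3,v_4], [v_3,v_5], [v_3,v_6], [v_3,v_7], [v_3,v_8], [v_5,v_7]

Hence C_0 ≅ Z^9, C_1 ≅ Z^12.

The boundary map ∂_1: C_1 → C_0 is given by ∂[p,q] = [q] − [p]. For instance
  ∂[v_0,v_8] = [v_8] − [v_0].
The resulting 9×12 matrix has rank 8, and its Smith normal form has invariant factors (1,1,1,1,1,1,1,1).

Now H_k = ker ∂_k / im ∂_{k+1}, so:

  H_0: rank C_0 − rank ∂_1 = 9 − 8 = 1, and the invariant factors of ∂_1 are all 1, so H_0 ≅ Z.
  H_1: rank ker ∂_1 − rank ∂_2 = (12 − 8) − 0 = 4, and there is no ∂_2, so H_1 ≅ Z^4.

As a check, the Euler characteristic is 9 − 12 = -3, which agrees with 1 − 4 = -3.
(K is a triangulation of a wedge of 4 circles.)

H_0 = Z,  H_1 = Z^4.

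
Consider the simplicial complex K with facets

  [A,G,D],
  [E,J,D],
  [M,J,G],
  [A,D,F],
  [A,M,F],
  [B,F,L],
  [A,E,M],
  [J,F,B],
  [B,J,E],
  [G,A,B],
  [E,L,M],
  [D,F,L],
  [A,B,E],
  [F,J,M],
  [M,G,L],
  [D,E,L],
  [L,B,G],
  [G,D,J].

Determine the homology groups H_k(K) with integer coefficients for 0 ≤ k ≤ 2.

Fix the vertex order A < B < D < E < F < G < J < L < M and write every simplex with vertices in increasing order. Then dim K = 2 and the simplices of K are:

  0-simplices (9): A, B, D, E, F, G, J, L, M
  1-simplices (27): AB, AD, AE, AF, AG, AM, BE, BF, BG, BJ, BL, DE, DF, DG, DJ, DL, EJ, EL, EM, FJ, FL, FM, GJ, GL, GM, JM, LM
  2-simplices (18): ABE, ABG, ADF, ADG, AEM, AFM, BEJ, BFJ, BFL, BGL, DEJ, DEL, DFL, DGJ, ELM, FJM, GJM, GLM

Hence C_0 ≅ Z^9, C_1 ≅ Z^27, C_2 ≅ Z^18.

∂_1: C_1 → C_0 is given by ∂[p,q] = [q] − [p].
As a 9×27 matrix over Z this has rank 8, with invariant factors (1,1,1,1,1,1,1,1).

∂_2: C_2 → C_1 sends each 2-simplex [p,q,r] to [q,r] − [p,r] + [p,q]. For instance
  ∂AEM = EM − AM + AE,
  ∂GLM = LM − GM + GL.
As a 27×18 matrix over Z this has rank 17, with invariant factors (1,1,1,1,1,1,1,1,1,1,1,1,1,1,1,1,1).

From H_k ≅ ker(∂_k) / im(∂_{k+1}) we obtain:

  H_0: rank C_0 − rank ∂_1 = 9 − 8 = 1, and the invariant factors of ∂_1 are all 1, so H_0 = Z.
  H_1: rank ker ∂_1 − rank ∂_2 = (27 − 8) − 17 = 2, and the invariant factors of ∂_2 are all 1, so H_1 = Z^2.
  H_2: rank ker ∂_2 − rank ∂_3 = (18 − 17) − 0 = 1, and there is no ∂_3, so H_2 = Z.

H_0 ≅ Z,  H_1 ≅ Z^2,  H_2 ≅ Z.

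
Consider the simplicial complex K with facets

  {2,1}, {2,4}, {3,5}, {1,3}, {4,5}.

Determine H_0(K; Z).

Order the vertices as 1 < 2 < 3 < 4 < 5. Listing each simplex with vertices in this order, K has dimension 1 with simplices:

  0-simplices (5): [1], [2], [3], [4], [5]
  1-simplices (5): [1,2], [1,3], [2,4], [3,5], [4,5]

Hence C_0 ≅ Z^5, C_1 ≅ Z^5.

Boundary ∂_1: C_1 → C_0 is given by ∂[p,q] = [q] − [p]. For instance
  ∂[1,3] = [3] − [1].
The 5×5 boundary matrix has rank 4 and Smith normal form diag(1,1,1,1).

Now H_k = ker ∂_k / im ∂_{k+1}, so:

  H_0: rank C_0 − rank ∂_1 = 5 − 4 = 1, and the invariant factors of ∂_1 are all 1, so H_0 = Z.

(K is a triangulation of the circle S^1.)

H_0 = Z.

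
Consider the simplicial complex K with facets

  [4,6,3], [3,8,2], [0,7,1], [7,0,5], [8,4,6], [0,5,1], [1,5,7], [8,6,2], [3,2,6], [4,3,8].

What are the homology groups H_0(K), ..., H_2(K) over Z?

K has 9 vertices, 15 edges, 10 triangles.
rank ∂_0 = 0, rank ∂_1 = 7 ⇒ b_0 = 9 − 0 − 7 = 2; all invariant factors of ∂_1 are 1 so no torsion. So H_0 = Z^2.
rank ∂_1 = 7, rank ∂_2 = 8 ⇒ b_1 = 15 − 7 − 8 = 0; all invariant factors of ∂_2 are 1 so no torsion. So H_1 = 0.
rank ∂_2 = 8, rank ∂_3 = 0 ⇒ b_2 = 10 − 8 − 0 = 2. So H_2 = Z^2.

H_0 ≅ Z^2,  H_1 = 0,  H_2 ≅ Z^2.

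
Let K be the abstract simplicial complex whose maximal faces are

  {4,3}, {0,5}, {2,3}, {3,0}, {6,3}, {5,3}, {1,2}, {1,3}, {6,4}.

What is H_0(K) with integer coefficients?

We work with the vertex ordering 0 < 1 < 2 < 3 < 4 < 5 < 6. The simplices of K, each written with vertices in increasing order, are:

  0-simplices (7): [0], [1], [2], [3], [4], [5], [6]
  1-simplices (9): [0,3], [0,5], [1,2], [1,3], [2,3], [3,4], [3,5], [3,6], [4,6]

giving chain groups C_0 ≅ Z^7, C_1 ≅ Z^9.

∂_1: C_1 → C_0 sends each edge [p,q] (with p < q) to q − p. For instance
  ∂[4,6] = [6] − [4].
As a 7×9 matrix over Z this has rank 6, with invariant factors (1,1,1,1,1,1).

Reading off H_k = ker ∂_k / im ∂_{k+1}:

  H_0: rank C_0 − rank ∂_1 = 7 − 6 = 1, and the invariant factors of ∂_1 are all 1, so H_0 ≅ Z.

(K is a triangulation of a wedge of 3 circles.)

H_0 = Z.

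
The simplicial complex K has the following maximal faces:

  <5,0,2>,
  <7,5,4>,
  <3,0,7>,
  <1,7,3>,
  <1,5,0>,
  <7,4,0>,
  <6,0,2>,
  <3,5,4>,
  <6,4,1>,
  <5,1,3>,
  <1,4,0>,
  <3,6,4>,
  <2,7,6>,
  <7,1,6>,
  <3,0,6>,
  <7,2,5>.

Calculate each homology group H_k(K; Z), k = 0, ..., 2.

H_0 = Z,  H_1 = Z^2,  H_2 = Z.

Fix the vertex order 0 < 1 < 2 < 3 < 4 < 5 < 6 < 7 and write every simplex with vertices in increasing order. Then dim K = 2 and the simplices of K are:

  0-simplices (8): [0], [1], [2], [3], [4], [5], [6], [7]
  1-simplices (24): (24 of them)
  2-simplices (16): [0,1,4], [0,1,5], [0,2,5], [0,2,6], [0,3,6], [0,3,7], [0,4,7], [1,3,5], [1,3,7], [1,4,6], [1,6,7], [2,5,7], [2,6,7], [3,4,5], [3,4,6], [4,5,7]

giving chain groups C_0 ≅ Z^8, C_1 ≅ Z^24, C_2 ≅ Z^16.

∂_1: C_1 → C_0 maps an edge to its endpoints' difference, ∂[p,q] = q − p. For instance
  ∂[0,6] = [6] − [0].
As a 8×24 matrix over Z this has rank 7, with invariant factors (1,1,1,1,1,1,1).

∂_2: C_2 → C_1 maps a triangle to the signed sum of its edges. For instance
  ∂[2,5,7] = [5,7] − [2,7] + [2,5],
  ∂[1,3,5] = [3,5] − [1,5] + [1,3].
The 24×16 boundary matrix has rank 15 and Smith normal form diag(1,1,1,1,1,1,1,1,1,1,1,1,1,1,1).

From H_k ≅ ker(∂_k) / im(∂_{k+1}) we obtain:

  H_0: rank C_0 − rank ∂_1 = 8 − 7 = 1, and the invariant factors of ∂_1 are all 1, so H_0 = Z.
  H_1: rank ker ∂_1 − rank ∂_2 = (24 − 7) − 15 = 2, and the invariant factors of ∂_2 are all 1, so H_1 = Z^2.
  H_2: rank ker ∂_2 − rank ∂_3 = (16 − 15) − 0 = 1, and there is no ∂_3, so H_2 = Z.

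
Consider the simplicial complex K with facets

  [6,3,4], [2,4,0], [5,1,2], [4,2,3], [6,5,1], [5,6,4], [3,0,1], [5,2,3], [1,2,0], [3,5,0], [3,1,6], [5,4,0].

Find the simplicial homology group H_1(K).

H_1 ≅ Z/2.

Take the total order 0 < 1 < 2 < 3 < 4 < 5 < 6 on the vertex set. Then K (dimension 2) consists of the simplices:

  0-simplices (7): [0], [1], [2], [3], [4], [5], [6]
  1-simplices (18): [0,1], [0,2], [0,3], [0,4], [0,5], [1,2], [1,3], [1,5], [1,6], [2,3], [2,4], [2,5], [3,4], [3,5], [3,6], [4,5], [4,6], [5,6]
  2-simplices (12): [0,1,2], [0,1,3], [0,2,4], [0,3,5], [0,4,5], [1,2,5], [1,3,6], [1,5,6], [2,3,4], [2,3,5], [3,4,6], [4,5,6]

so the chain groups are C_0 ≅ Z^7, C_1 ≅ Z^18, C_2 ≅ Z^12.

Boundary ∂_1: C_1 → C_0 is given by ∂[p,q] = [q] − [p]. For instance
  ∂[0,2] = [2] − [0].
The resulting 7×18 matrix has rank 6, and its Smith normal form has invariant factors (1,1,1,1,1,1).

Boundary ∂_2: C_2 → C_1 acts by ∂[p,q,r] = [q,r] − [p,r] + [p,q]. For instance
  ∂[0,2,4] = [2,4] − [0,4] + [0,2],
  ∂[2,3,5] = [3,5] − [2,5] + [2,3].
The resulting 18×12 matrix has rank 12, and its Smith normal form has invariant factors (1,1,1,1,1,1,1,1,1,1,1,2).

From H_k ≅ ker(∂_k) / im(∂_{k+1}) we obtain:

  H_1: rank ker ∂_1 − rank ∂_2 = (18 − 6) − 12 = 0, and ∂_2 has invariant factor 2 > 1, so H_1 ≅ Z/2.

(K is a triangulation of the real projective plane RP^2.)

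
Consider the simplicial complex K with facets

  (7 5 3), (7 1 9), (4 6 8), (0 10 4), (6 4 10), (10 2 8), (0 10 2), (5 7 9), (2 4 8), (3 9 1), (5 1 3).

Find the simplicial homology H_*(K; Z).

H_0 ≅ Z^2,  H_1 ≅ Z^2,  H_2 = 0.

Order the vertices as 0 < 1 < 2 < 3 < 4 < 5 < 6 < 7 < 8 < 9 < 10. Listing each simplex with vertices in this order, K has dimension 2 with simplices:

  0-simplices (11): [0], [1], [2], [3], [4], [5], [6], [7], [8], [9], [10]
  1-simplices (22): [0,2], [0,4], [0,10], [1,3], [1,5], [1,7], [1,9], [2,4], [2,8], [2,10], [3,5], [3,7], [3,9], [4,6], [4,8], [4,10], [5,7], [5,9], [6,8], [6,10], [7,9], [8,10]
  2-simplices (11): [0,2,10], [0,4,10], [1,3,5], [1,3,9], [1,7,9], [2,4,8], [2,8,10], [3,5,7], [4,6,8], [4,6,10], [5,7,9]

so the chain groups are C_0 ≅ Z^11, C_1 ≅ Z^22, C_2 ≅ Z^11.

The boundary map ∂_1: C_1 → C_0 is given by ∂[p,q] = [q] − [p].
The resulting 11×22 matrix has rank 9, and its Smith normal form has invariant factors (1,1,1,1,1,1,1,1,1).

The boundary map ∂_2: C_2 → C_1 acts by ∂[p,q,r] = [q,r] − [p,r] + [p,q]. For instance
  ∂[2,4,8] = [4,8] − [2,8] + [2,4],
  ∂[4,6,10] = [6,10] − [4,10] + [4,6].
The 22×11 boundary matrix has rank 11 and Smith normal form diag(1,1,1,1,1,1,1,1,1,1,1).

Now H_k = ker ∂_k / im ∂_{k+1}, so:

  H_0: rank C_0 − rank ∂_1 = 11 − 9 = 2, and the invariant factors of ∂_1 are all 1, so H_0 ≅ Z^2.
  H_1: rank ker ∂_1 − rank ∂_2 = (22 − 9) − 11 = 2, and the invariant factors of ∂_2 are all 1, so H_1 ≅ Z^2.
  H_2: rank ker ∂_2 − rank ∂_3 = (11 − 11) − 0 = 0, and there is no ∂_3, so H_2 ≅ 0.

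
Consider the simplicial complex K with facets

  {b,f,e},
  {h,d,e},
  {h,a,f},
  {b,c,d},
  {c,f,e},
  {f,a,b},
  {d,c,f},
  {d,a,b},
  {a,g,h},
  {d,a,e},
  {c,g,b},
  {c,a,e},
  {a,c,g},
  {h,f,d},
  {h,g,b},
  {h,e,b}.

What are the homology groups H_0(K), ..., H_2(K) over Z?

H_0 ≅ Z,  H_1 ≅ Z^2,  H_2 ≅ Z.

We work with the vertex ordering a < b < c < d < e < f < g < h. The simplices of K, each written with vertices in increasing order, are:

  0-simplices (8): a, b, c, d, e, f, g, h
  1-simplices (24): ab, ac, ad, ae, af, ag, ah, bc, bd, be, bf, bg, bh, cd, ce, cf, cg, de, df, dh, ef, eh, fh, gh
  2-simplices (16): abd, abf, ace, acg, ade, afh, agh, bcd, bcg, bef, beh, bgh, cdf, cef, deh, dfh

Hence C_0 ≅ Z^8, C_1 ≅ Z^24, C_2 ≅ Z^16.

Boundary ∂_1: C_1 → C_0 maps an edge to its endpoints' difference, ∂[p,q] = q − p.
As a 8×24 matrix over Z this has rank 7, with invariant factors (1,1,1,1,1,1,1).

Boundary ∂_2: C_2 → C_1 acts by ∂[p,q,r] = [q,r] − [p,r] + [p,q]. For instance
  ∂beh = eh − bh + be,
  ∂bcd = cd − bd + bc.
This gives a 24×16 integer matrix of rank 15; reducing to Smith normal form yields diagonal entries (1,1,1,1,1,1,1,1,1,1,1,1,1,1,1).

Computing H_k = (kernel of ∂_k) / (image of ∂_{k+1}):

  H_0: rank C_0 − rank ∂_1 = 8 − 7 = 1, and the invariant factors of ∂_1 are all 1, so H_0 ≅ Z.
  H_1: rank ker ∂_1 − rank ∂_2 = (24 − 7) − 15 = 2, and the invariant factors of ∂_2 are all 1, so H_1 ≅ Z^2.
  H_2: rank ker ∂_2 − rank ∂_3 = (16 − 15) − 0 = 1, and there is no ∂_3, so H_2 ≅ Z.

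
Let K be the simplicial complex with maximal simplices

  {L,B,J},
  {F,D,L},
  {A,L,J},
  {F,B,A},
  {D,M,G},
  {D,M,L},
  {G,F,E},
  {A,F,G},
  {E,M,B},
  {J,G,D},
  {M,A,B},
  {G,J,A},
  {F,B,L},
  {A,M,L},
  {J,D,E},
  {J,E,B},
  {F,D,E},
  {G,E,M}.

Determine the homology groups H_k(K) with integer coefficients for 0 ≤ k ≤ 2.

H_0 = Z,  H_1 = Z ⊕ Z_2,  H_2 = 0.

We work with the vertex ordering A < B < D < E < F < G < J < L < M. The simplices of K, each written with vertices in increasing order, are:

  0-simplices (9): A, B, D, E, F, G, J, L, M
  1-simplices (27): AB, AF, AG, AJ, AL, AM, BE, BF, BJ, BL, BM, DE, DF, DG, DJ, DL, DM, EF, EG, EJ, EM, FG, FL, GJ, GM, JL, LM
  2-simplices (18): ABF, ABM, AFG, AGJ, AJL, ALM, BEJ, BEM, BFL, BJL, DEF, DEJ, DFL, DGJ, DGM, DLM, EFG, EGM

Hence C_0 ≅ Z^9, C_1 ≅ Z^27, C_2 ≅ Z^18.

Boundary ∂_1: C_1 → C_0 maps an edge to its endpoints' difference, ∂[p,q] = q − p.
This gives a 9×27 integer matrix of rank 8; reducing to Smith normal form yields diagonal entries (1,1,1,1,1,1,1,1).

The boundary map ∂_2: C_2 → C_1 sends each 2-simplex [p,q,r] to [q,r] − [p,r] + [p,q]. For instance
  ∂DGM = GM − DM + DG,
  ∂DLM = LM − DM + DL.
As a 27×18 matrix over Z this has rank 18, with invariant factors (1,1,1,1,1,1,1,1,1,1,1,1,1,1,1,1,1,2).

Computing H_k = (kernel of ∂_k) / (image of ∂_{k+1}):

  H_0: rank C_0 − rank ∂_1 = 9 − 8 = 1, and the invariant factors of ∂_1 are all 1, so H_0 ≅ Z.
  H_1: rank ker ∂_1 − rank ∂_2 = (27 − 8) − 18 = 1, and ∂_2 has invariant factor 2 > 1, so H_1 ≅ Z ⊕ Z_2.
  H_2: rank ker ∂_2 − rank ∂_3 = (18 − 18) − 0 = 0, and there is no ∂_3, so H_2 ≅ 0.

As a check, the Euler characteristic is 9 − 27 + 18 = 0, which agrees with 1 − 1 + 0 = 0.
(K is a triangulation of the Klein bottle.)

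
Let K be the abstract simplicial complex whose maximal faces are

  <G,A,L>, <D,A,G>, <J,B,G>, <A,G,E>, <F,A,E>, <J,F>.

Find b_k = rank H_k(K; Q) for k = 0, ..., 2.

Fix the vertex order A < B < D < E < F < G < J < L and write every simplex with vertices in increasing order. Then dim K = 2 and the simplices of K are:

  0-simplices (8): A, B, D, E, F, G, J, L
  1-simplices (13): AD, AE, AF, AG, AL, BG, BJ, DG, EF, EG, FJ, GJ, GL
  2-simplices (5): ADG, AEF, AEG, AGL, BGJ

Hence C_0 ≅ Z^8, C_1 ≅ Z^13, C_2 ≅ Z^5.

∂_1: C_1 → C_0 maps an edge to its endpoints' difference, ∂[p,q] = q − p. For instance
  ∂EF = F − E.
The resulting 8×13 matrix has rank 7, and its Smith normal form has invariant factors (1,1,1,1,1,1,1).

The boundary map ∂_2: C_2 → C_1 sends each 2-simplex [p,q,r] to [q,r] − [p,r] + [p,q]. For instance
  ∂AGL = GL − AL + AG,
  ∂AEF = EF − AF + AE.
The 13×5 boundary matrix has rank 5 and Smith normal form diag(1,1,1,1,1).

Computing H_k = (kernel of ∂_k) / (image of ∂_{k+1}):

  H_0: rank C_0 − rank ∂_1 = 8 − 7 = 1, and the invariant factors of ∂_1 are all 1, so H_0 = Z.
  H_1: rank ker ∂_1 − rank ∂_2 = (13 − 7) − 5 = 1, and the invariant factors of ∂_2 are all 1, so H_1 = Z.
  H_2: rank ker ∂_2 − rank ∂_3 = (5 − 5) − 0 = 0, and there is no ∂_3, so H_2 = 0.

Hence the Betti numbers are b_0 = 1, b_1 = 1, b_2 = 0.

b_0 = 1, b_1 = 1, b_2 = 0.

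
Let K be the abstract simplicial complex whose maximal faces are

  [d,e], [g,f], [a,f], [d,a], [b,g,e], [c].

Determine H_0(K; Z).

H_0 ≅ Z^2.

Take the total order a < b < c < d < e < f < g on the vertex set. Then K (dimension 2) consists of the simplices:

  0-simplices (7): a, b, c, d, e, f, g
  1-simplices (7): ad, af, be, bg, de, eg, fg
  2-simplices (1): beg

giving chain groups C_0 ≅ Z^7, C_1 ≅ Z^7, C_2 ≅ Z^1.

∂_1: C_1 → C_0 maps an edge to its endpoints' difference, ∂[p,q] = q − p.
As a 7×7 matrix over Z this has rank 5, with invariant factors (1,1,1,1,1).

Boundary ∂_2: C_2 → C_1 acts by ∂[p,q,r] = [q,r] − [p,r] + [p,q]. For instance
  ∂beg = eg − bg + be.
As a 7×1 matrix over Z this has rank 1, with invariant factors (1).

Now H_k = ker ∂_k / im ∂_{k+1}, so:

  H_0: rank C_0 − rank ∂_1 = 7 − 5 = 2, and the invariant factors of ∂_1 are all 1, so H_0 ≅ Z^2.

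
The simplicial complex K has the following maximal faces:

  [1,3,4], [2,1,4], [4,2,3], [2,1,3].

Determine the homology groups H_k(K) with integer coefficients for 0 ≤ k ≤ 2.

Take the total order 1 < 2 < 3 < 4 on the vertex set. Then K (dimension 2) consists of the simplices:

  0-simplices (4): [1], [2], [3], [4]
  1-simplices (6): [1,2], [1,3], [1,4], [2,3], [2,4], [3,4]
  2-simplices (4): [1,2,3], [1,2,4], [1,3,4], [2,3,4]

so the chain groups are C_0 ≅ Z^4, C_1 ≅ Z^6, C_2 ≅ Z^4.

Boundary ∂_1: C_1 → C_0 sends each edge [p,q] (with p < q) to q − p. For instance
  ∂[2,3] = [3] − [2].
The resulting 4×6 matrix has rank 3, and its Smith normal form has invariant factors (1,1,1).

Boundary ∂_2: C_2 → C_1 sends each 2-simplex [p,q,r] to [q,r] − [p,r] + [p,q]. For instance
  ∂[1,3,4] = [3,4] − [1,4] + [1,3],
  ∂[1,2,3] = [2,3] − [1,3] + [1,2].
The 6×4 boundary matrix has rank 3 and Smith normal form diag(1,1,1).

Computing H_k = (kernel of ∂_k) / (image of ∂_{k+1}):

  H_0: rank C_0 − rank ∂_1 = 4 − 3 = 1, and the invariant factors of ∂_1 are all 1, so H_0 ≅ Z.
  H_1: rank ker ∂_1 − rank ∂_2 = (6 − 3) − 3 = 0, and the invariant factors of ∂_2 are all 1, so H_1 ≅ 0.
  H_2: rank ker ∂_2 − rank ∂_3 = (4 − 3) − 0 = 1, and there is no ∂_3, so H_2 ≅ Z.

As a check, the Euler characteristic is 4 − 6 + 4 = 2, which agrees with 1 − 0 + 1 = 2.

H_0 ≅ Z,  H_1 = 0,  H_2 ≅ Z.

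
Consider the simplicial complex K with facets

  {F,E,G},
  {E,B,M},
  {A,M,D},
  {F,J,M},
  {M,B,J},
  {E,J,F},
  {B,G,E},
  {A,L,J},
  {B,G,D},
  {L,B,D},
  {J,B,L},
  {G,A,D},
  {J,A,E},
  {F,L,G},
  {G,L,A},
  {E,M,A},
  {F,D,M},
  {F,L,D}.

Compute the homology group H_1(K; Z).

Order the vertices as A < B < D < E < F < G < J < L < M. Listing each simplex with vertices in this order, K has dimension 2 with simplices:

  0-simplices (9): A, B, D, E, F, G, J, L, M
  1-simplices (27): AD, AE, AG, AJ, AL, AM, BD, BE, BG, BJ, BL, BM, DF, DG, DL, DM, EF, EG, EJ, EM, FG, FJ, FL, FM, GL, JL, JM
  2-simplices (18): ADG, ADM, AEJ, AEM, AGL, AJL, BDG, BDL, BEG, BEM, BJL, BJM, DFL, DFM, EFG, EFJ, FGL, FJM

so the chain groups are C_0 ≅ Z^9, C_1 ≅ Z^27, C_2 ≅ Z^18.

Boundary ∂_1: C_1 → C_0 is given by ∂[p,q] = [q] − [p].
As a 9×27 matrix over Z this has rank 8, with invariant factors (1,1,1,1,1,1,1,1).

The boundary map ∂_2: C_2 → C_1 sends each 2-simplex [p,q,r] to [q,r] − [p,r] + [p,q]. For instance
  ∂DFL = FL − DL + DF,
  ∂FJM = JM − FM + FJ.
The 27×18 boundary matrix has rank 18 and Smith normal form diag(1,1,1,1,1,1,1,1,1,1,1,1,1,1,1,1,1,2).

Now H_k = ker ∂_k / im ∂_{k+1}, so:

  H_1: rank ker ∂_1 − rank ∂_2 = (27 − 8) − 18 = 1, and ∂_2 has invariant factor 2 > 1, so H_1 = Z ⊕ Z/2.

H_1 ≅ Z ⊕ Z/2.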